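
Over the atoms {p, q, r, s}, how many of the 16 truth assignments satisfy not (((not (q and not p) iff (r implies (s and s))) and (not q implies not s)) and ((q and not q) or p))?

Initial set: {not (((not (q and not p) iff (r implies (s and s))) and (not q implies not s)) and ((q and not q) or p))}.
not (((not (q and not p) iff (r implies (s and s))) and (not q implies not s)) and ((q and not q) or p)): β-rule — branch into not ((not (q and not p) iff (r implies (s and s))) and (not q implies not s))  //  not ((q and not q) or p).
  branch 1 (add not ((not (q and not p) iff (r implies (s and s))) and (not q implies not s))):
    not ((not (q and not p) iff (r implies (s and s))) and (not q implies not s)): β-rule — branch into not (not (q and not p) iff (r implies (s and s)))  //  not (not q implies not s).
      branch 1.1 (add not (not (q and not p) iff (r implies (s and s)))):
        not (not (q and not p) iff (r implies (s and s))): β-rule — branch into not (q and not p), not (r implies (s and s))  //  not not (q and not p), (r implies (s and s)).
          branch 1.1.1 (add not (q and not p), not (r implies (s and s))):
            not (r implies (s and s)): α-rule — add r, not (s and s).
            not (q and not p): β-rule — branch into not q  //  not not p.
              branch 1.1.1.1 (add not q):
                not (s and s): β-rule — branch into not s  //  not s.
                  branch 1.1.1.1.1 (add not s):
                    ○ open, literals {q=false, r=true, s=false}.
                  branch 1.1.1.1.2 (add not s):
                    ○ open, literals {q=false, r=true, s=false}.
              branch 1.1.1.2 (add not not p):
                not (s and s): β-rule — branch into not s  //  not s.
                  branch 1.1.1.2.1 (add not s):
                    ○ open, literals {p=true, r=true, s=false}.
                  branch 1.1.1.2.2 (add not s):
                    ○ open, literals {p=true, r=true, s=false}.
          branch 1.1.2 (add not not (q and not p), (r implies (s and s))):
            not not (q and not p): α-rule — add q, not p.
            (r implies (s and s)): β-rule — branch into not r  //  (s and s).
              branch 1.1.2.1 (add not r):
                ○ open, literals {p=false, q=true, r=false}.
              branch 1.1.2.2 (add (s and s)):
                (s and s): α-rule — add s, s.
                ○ open, literals {p=false, q=true, s=true}.
      branch 1.2 (add not (not q implies not s)):
        not (not q implies not s): α-rule — add not q, not not s.
        ○ open, literals {q=false, s=true}.
  branch 2 (add not ((q and not q) or p)):
    not ((q and not q) or p): α-rule — add not (q and not q), not p.
    not (q and not q): β-rule — branch into not q  //  not not q.
      branch 2.1 (add not q):
        ○ open, literals {p=false, q=false}.
      branch 2.2 (add not not q):
        ○ open, literals {p=false, q=true}.
0 branches closed, 9 open.
Each open branch fixes some atoms; the unmentioned ones are free. Counting distinct full assignments: branch {q=false, r=true, s=false} (p) contributes 2 new; branch {q=false, r=true, s=false} (p) contributes 0 new; branch {p=true, r=true, s=false} (q) contributes 1 new; branch {p=true, r=true, s=false} (q) contributes 0 new; branch {p=false, q=true, r=false} (s) contributes 2 new; branch {p=false, q=true, s=true} (r) contributes 1 new; branch {q=false, s=true} (p, r) contributes 4 new; branch {p=false, q=false} (r, s) contributes 1 new; branch {p=false, q=true} (r, s) contributes 1 new. Total: 12.

12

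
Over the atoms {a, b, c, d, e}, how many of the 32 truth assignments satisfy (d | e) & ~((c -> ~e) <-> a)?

Initial set: {T ((d | e) & ~((c -> ~e) <-> a))}.
T ((d | e) & ~((c -> ~e) <-> a)): α-rule — add T (d | e), T ~((c -> ~e) <-> a).
T (d | e): β-rule — branch into T d  //  T e.
  branch 1 (add T d):
    T ~((c -> ~e) <-> a): β-rule — branch into T (c -> ~e), F a  //  F (c -> ~e), T a.
      branch 1.1 (add T (c -> ~e), F a):
        T (c -> ~e): β-rule — branch into F c  //  T ~e.
          branch 1.1.1 (add F c):
            ○ open, literals {a=false, c=false, d=true}.
          branch 1.1.2 (add T ~e):
            ○ open, literals {a=false, d=true, e=false}.
      branch 1.2 (add F (c -> ~e), T a):
        F (c -> ~e): α-rule — add T c, F ~e.
        ○ open, literals {a=true, c=true, d=true, e=true}.
  branch 2 (add T e):
    T ~((c -> ~e) <-> a): β-rule — branch into T (c -> ~e), F a  //  F (c -> ~e), T a.
      branch 2.1 (add T (c -> ~e), F a):
        T (c -> ~e): β-rule — branch into F c  //  T ~e.
          branch 2.1.1 (add F c):
            ○ open, literals {a=false, c=false, e=true}.
          branch 2.1.2 (add T ~e):
            × closes — contains both e and ~e.
      branch 2.2 (add F (c -> ~e), T a):
        F (c -> ~e): α-rule — add T c, F ~e.
        ○ open, literals {a=true, c=true, e=true}.
1 branch closed, 5 open.
Each open branch fixes some atoms; the unmentioned ones are free. Counting distinct full assignments: branch {a=false, c=false, d=true} (b, e) contributes 4 new; branch {a=false, d=true, e=false} (b, c) contributes 2 new; branch {a=true, c=true, d=true, e=true} (b) contributes 2 new; branch {a=false, c=false, e=true} (b, d) contributes 2 new; branch {a=true, c=true, e=true} (b, d) contributes 2 new. Total: 12.

12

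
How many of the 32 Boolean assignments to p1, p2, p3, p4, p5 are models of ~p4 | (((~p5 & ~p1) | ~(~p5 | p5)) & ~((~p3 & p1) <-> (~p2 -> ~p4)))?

Initial set: {(~p4 | (((~p5 & ~p1) | ~(~p5 | p5)) & ~((~p3 & p1) <-> (~p2 -> ~p4))))}.
(~p4 | (((~p5 & ~p1) | ~(~p5 | p5)) & ~((~p3 & p1) <-> (~p2 -> ~p4)))): β-rule — branch into ~p4  //  (((~p5 & ~p1) | ~(~p5 | p5)) & ~((~p3 & p1) <-> (~p2 -> ~p4))).
  branch 1 (add ~p4):
    ○ open, literals {p4=F}.
  branch 2 (add (((~p5 & ~p1) | ~(~p5 | p5)) & ~((~p3 & p1) <-> (~p2 -> ~p4)))):
    (((~p5 & ~p1) | ~(~p5 | p5)) & ~((~p3 & p1) <-> (~p2 -> ~p4))): α-rule — add ((~p5 & ~p1) | ~(~p5 | p5)), ~((~p3 & p1) <-> (~p2 -> ~p4)).
    ((~p5 & ~p1) | ~(~p5 | p5)): β-rule — branch into (~p5 & ~p1)  //  ~(~p5 | p5).
      branch 2.1 (add (~p5 & ~p1)):
        (~p5 & ~p1): α-rule — add ~p5, ~p1.
        ~((~p3 & p1) <-> (~p2 -> ~p4)): β-rule — branch into (~p3 & p1), ~(~p2 -> ~p4)  //  ~(~p3 & p1), (~p2 -> ~p4).
          branch 2.1.1 (add (~p3 & p1), ~(~p2 -> ~p4)):
            (~p3 & p1): α-rule — add ~p3, p1.
            × closes — contains both p1 and ~p1.
          branch 2.1.2 (add ~(~p3 & p1), (~p2 -> ~p4)):
            ~(~p3 & p1): β-rule — branch into ~~p3  //  ~p1.
              branch 2.1.2.1 (add ~~p3):
                (~p2 -> ~p4): β-rule — branch into ~~p2  //  ~p4.
                  branch 2.1.2.1.1 (add ~~p2):
                    ○ open, literals {p1=F, p2=T, p3=T, p5=F}.
                  branch 2.1.2.1.2 (add ~p4):
                    ○ open, literals {p1=F, p3=T, p4=F, p5=F}.
              branch 2.1.2.2 (add ~p1):
                (~p2 -> ~p4): β-rule — branch into ~~p2  //  ~p4.
                  branch 2.1.2.2.1 (add ~~p2):
                    ○ open, literals {p1=F, p2=T, p5=F}.
                  branch 2.1.2.2.2 (add ~p4):
                    ○ open, literals {p1=F, p4=F, p5=F}.
      branch 2.2 (add ~(~p5 | p5)):
        ~(~p5 | p5): α-rule — add ~~p5, ~p5.
        × closes — contains both p5 and ~p5.
2 branches closed, 5 open.
Each open branch fixes some atoms; the unmentioned ones are free. Counting distinct full assignments: branch {p4=F} (p1, p2, p3, p5) contributes 16 new; branch {p1=F, p2=T, p3=T, p5=F} (p4) contributes 1 new; branch {p1=F, p3=T, p4=F, p5=F} (p2) contributes 0 new; branch {p1=F, p2=T, p5=F} (p3, p4) contributes 1 new; branch {p1=F, p4=F, p5=F} (p2, p3) contributes 0 new. Total: 18.

18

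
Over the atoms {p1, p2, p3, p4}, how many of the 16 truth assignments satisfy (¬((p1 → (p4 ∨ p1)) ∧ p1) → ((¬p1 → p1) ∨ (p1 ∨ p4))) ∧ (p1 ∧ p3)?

Initial set: {((¬((p1 → (p4 ∨ p1)) ∧ p1) → ((¬p1 → p1) ∨ (p1 ∨ p4))) ∧ (p1 ∧ p3))}.
((¬((p1 → (p4 ∨ p1)) ∧ p1) → ((¬p1 → p1) ∨ (p1 ∨ p4))) ∧ (p1 ∧ p3)): α-rule — add (¬((p1 → (p4 ∨ p1)) ∧ p1) → ((¬p1 → p1) ∨ (p1 ∨ p4))), (p1 ∧ p3).
(p1 ∧ p3): α-rule — add p1, p3.
(¬((p1 → (p4 ∨ p1)) ∧ p1) → ((¬p1 → p1) ∨ (p1 ∨ p4))): β-rule — branch into ¬¬((p1 → (p4 ∨ p1)) ∧ p1)  //  ((¬p1 → p1) ∨ (p1 ∨ p4)).
  branch 1 (add ¬¬((p1 → (p4 ∨ p1)) ∧ p1)):
    ¬¬((p1 → (p4 ∨ p1)) ∧ p1): α-rule — add (p1 → (p4 ∨ p1)), p1.
    (p1 → (p4 ∨ p1)): β-rule — branch into ¬p1  //  (p4 ∨ p1).
      branch 1.1 (add ¬p1):
        × closes — contains both p1 and ¬p1.
      branch 1.2 (add (p4 ∨ p1)):
        (p4 ∨ p1): β-rule — branch into p4  //  p1.
          branch 1.2.1 (add p4):
            ○ open, literals {p1=T, p3=T, p4=T}.
          branch 1.2.2 (add p1):
            ○ open, literals {p1=T, p3=T}.
  branch 2 (add ((¬p1 → p1) ∨ (p1 ∨ p4))):
    ((¬p1 → p1) ∨ (p1 ∨ p4)): β-rule — branch into (¬p1 → p1)  //  (p1 ∨ p4).
      branch 2.1 (add (¬p1 → p1)):
        (¬p1 → p1): β-rule — branch into ¬¬p1  //  p1.
          branch 2.1.1 (add ¬¬p1):
            ○ open, literals {p1=T, p3=T}.
          branch 2.1.2 (add p1):
            ○ open, literals {p1=T, p3=T}.
      branch 2.2 (add (p1 ∨ p4)):
        (p1 ∨ p4): β-rule — branch into p1  //  p4.
          branch 2.2.1 (add p1):
            ○ open, literals {p1=T, p3=T}.
          branch 2.2.2 (add p4):
            ○ open, literals {p1=T, p3=T, p4=T}.
1 branch closed, 6 open.
Each open branch fixes some atoms; the unmentioned ones are free. Counting distinct full assignments: branch {p1=T, p3=T, p4=T} (p2) contributes 2 new; branch {p1=T, p3=T} (p2, p4) contributes 2 new; branch {p1=T, p3=T} (p2, p4) contributes 0 new; branch {p1=T, p3=T} (p2, p4) contributes 0 new; branch {p1=T, p3=T} (p2, p4) contributes 0 new; branch {p1=T, p3=T, p4=T} (p2) contributes 0 new. Total: 4.

4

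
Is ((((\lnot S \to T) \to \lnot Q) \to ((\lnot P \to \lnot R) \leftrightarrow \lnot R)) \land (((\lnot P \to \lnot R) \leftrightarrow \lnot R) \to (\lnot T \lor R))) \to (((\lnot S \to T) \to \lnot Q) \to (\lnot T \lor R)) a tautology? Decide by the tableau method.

Valid

Assume the negation and expand:
Initial set: {F (((((\lnot S \to T) \to \lnot Q) \to ((\lnot P \to \lnot R) \leftrightarrow \lnot R)) \land (((\lnot P \to \lnot R) \leftrightarrow \lnot R) \to (\lnot T \lor R))) \to (((\lnot S \to T) \to \lnot Q) \to (\lnot T \lor R)))}.
F (((((\lnot S \to T) \to \lnot Q) \to ((\lnot P \to \lnot R) \leftrightarrow \lnot R)) \land (((\lnot P \to \lnot R) \leftrightarrow \lnot R) \to (\lnot T \lor R))) \to (((\lnot S \to T) \to \lnot Q) \to (\lnot T \lor R))): α-rule — add T ((((\lnot S \to T) \to \lnot Q) \to ((\lnot P \to \lnot R) \leftrightarrow \lnot R)) \land (((\lnot P \to \lnot R) \leftrightarrow \lnot R) \to (\lnot T \lor R))), F (((\lnot S \to T) \to \lnot Q) \to (\lnot T \lor R)).
T ((((\lnot S \to T) \to \lnot Q) \to ((\lnot P \to \lnot R) \leftrightarrow \lnot R)) \land (((\lnot P \to \lnot R) \leftrightarrow \lnot R) \to (\lnot T \lor R))): α-rule — add T (((\lnot S \to T) \to \lnot Q) \to ((\lnot P \to \lnot R) \leftrightarrow \lnot R)), T (((\lnot P \to \lnot R) \leftrightarrow \lnot R) \to (\lnot T \lor R)).
F (((\lnot S \to T) \to \lnot Q) \to (\lnot T \lor R)): α-rule — add T ((\lnot S \to T) \to \lnot Q), F (\lnot T \lor R).
F (\lnot T \lor R): α-rule — add F \lnot T, F R.
T (((\lnot S \to T) \to \lnot Q) \to ((\lnot P \to \lnot R) \leftrightarrow \lnot R)): β-rule — branch into F ((\lnot S \to T) \to \lnot Q)  //  T ((\lnot P \to \lnot R) \leftrightarrow \lnot R).
  branch 1 (add F ((\lnot S \to T) \to \lnot Q)):
    F ((\lnot S \to T) \to \lnot Q): α-rule — add T (\lnot S \to T), F \lnot Q.
    T (((\lnot P \to \lnot R) \leftrightarrow \lnot R) \to (\lnot T \lor R)): β-rule — branch into F ((\lnot P \to \lnot R) \leftrightarrow \lnot R)  //  T (\lnot T \lor R).
      branch 1.1 (add F ((\lnot P \to \lnot R) \leftrightarrow \lnot R)):
        T ((\lnot S \to T) \to \lnot Q): β-rule — branch into F (\lnot S \to T)  //  T \lnot Q.
          branch 1.1.1 (add F (\lnot S \to T)):
            F (\lnot S \to T): α-rule — add T \lnot S, F T.
            × closes — contains both T and \lnot T.
          branch 1.1.2 (add T \lnot Q):
            × closes — contains both Q and \lnot Q.
      branch 1.2 (add T (\lnot T \lor R)):
        T ((\lnot S \to T) \to \lnot Q): β-rule — branch into F (\lnot S \to T)  //  T \lnot Q.
          branch 1.2.1 (add F (\lnot S \to T)):
            F (\lnot S \to T): α-rule — add T \lnot S, F T.
            × closes — contains both T and \lnot T.
          branch 1.2.2 (add T \lnot Q):
            × closes — contains both Q and \lnot Q.
  branch 2 (add T ((\lnot P \to \lnot R) \leftrightarrow \lnot R)):
    T (((\lnot P \to \lnot R) \leftrightarrow \lnot R) \to (\lnot T \lor R)): β-rule — branch into F ((\lnot P \to \lnot R) \leftrightarrow \lnot R)  //  T (\lnot T \lor R).
      branch 2.1 (add F ((\lnot P \to \lnot R) \leftrightarrow \lnot R)):
        T ((\lnot S \to T) \to \lnot Q): β-rule — branch into F (\lnot S \to T)  //  T \lnot Q.
          branch 2.1.1 (add F (\lnot S \to T)):
            F (\lnot S \to T): α-rule — add T \lnot S, F T.
            × closes — contains both T and \lnot T.
          branch 2.1.2 (add T \lnot Q):
            T ((\lnot P \to \lnot R) \leftrightarrow \lnot R): β-rule — branch into T (\lnot P \to \lnot R), T \lnot R  //  F (\lnot P \to \lnot R), F \lnot R.
              branch 2.1.2.1 (add T (\lnot P \to \lnot R), T \lnot R):
                F ((\lnot P \to \lnot R) \leftrightarrow \lnot R): β-rule — branch into T (\lnot P \to \lnot R), F \lnot R  //  F (\lnot P \to \lnot R), T \lnot R.
                  branch 2.1.2.1.1 (add T (\lnot P \to \lnot R), F \lnot R):
                    × closes — contains both R and \lnot R.
                  branch 2.1.2.1.2 (add F (\lnot P \to \lnot R), T \lnot R):
                    F (\lnot P \to \lnot R): α-rule — add T \lnot P, F \lnot R.
                    × closes — contains both R and \lnot R.
              branch 2.1.2.2 (add F (\lnot P \to \lnot R), F \lnot R):
                × closes — contains both R and \lnot R.
      branch 2.2 (add T (\lnot T \lor R)):
        T ((\lnot S \to T) \to \lnot Q): β-rule — branch into F (\lnot S \to T)  //  T \lnot Q.
          branch 2.2.1 (add F (\lnot S \to T)):
            F (\lnot S \to T): α-rule — add T \lnot S, F T.
            × closes — contains both T and \lnot T.
          branch 2.2.2 (add T \lnot Q):
            T ((\lnot P \to \lnot R) \leftrightarrow \lnot R): β-rule — branch into T (\lnot P \to \lnot R), T \lnot R  //  F (\lnot P \to \lnot R), F \lnot R.
              branch 2.2.2.1 (add T (\lnot P \to \lnot R), T \lnot R):
                T (\lnot T \lor R): β-rule — branch into T \lnot T  //  T R.
                  branch 2.2.2.1.1 (add T \lnot T):
                    × closes — contains both T and \lnot T.
                  branch 2.2.2.1.2 (add T R):
                    × closes — contains both R and \lnot R.
              branch 2.2.2.2 (add F (\lnot P \to \lnot R), F \lnot R):
                × closes — contains both R and \lnot R.
All 12 branches close.
Every branch closed, so the negation is unsatisfiable and the formula is valid.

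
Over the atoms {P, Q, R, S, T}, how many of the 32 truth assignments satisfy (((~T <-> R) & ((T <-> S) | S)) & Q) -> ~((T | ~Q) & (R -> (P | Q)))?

30

Initial set: {((((~T <-> R) & ((T <-> S) | S)) & Q) -> ~((T | ~Q) & (R -> (P | Q))))}.
((((~T <-> R) & ((T <-> S) | S)) & Q) -> ~((T | ~Q) & (R -> (P | Q)))): β-rule — branch into ~(((~T <-> R) & ((T <-> S) | S)) & Q)  //  ~((T | ~Q) & (R -> (P | Q))).
  branch 1 (add ~(((~T <-> R) & ((T <-> S) | S)) & Q)):
    ~(((~T <-> R) & ((T <-> S) | S)) & Q): β-rule — branch into ~((~T <-> R) & ((T <-> S) | S))  //  ~Q.
      branch 1.1 (add ~((~T <-> R) & ((T <-> S) | S))):
        ~((~T <-> R) & ((T <-> S) | S)): β-rule — branch into ~(~T <-> R)  //  ~((T <-> S) | S).
          branch 1.1.1 (add ~(~T <-> R)):
            ~(~T <-> R): β-rule — branch into ~T, ~R  //  ~~T, R.
              branch 1.1.1.1 (add ~T, ~R):
                ○ open, literals {R=false, T=false}.
              branch 1.1.1.2 (add ~~T, R):
                ○ open, literals {R=true, T=true}.
          branch 1.1.2 (add ~((T <-> S) | S)):
            ~((T <-> S) | S): α-rule — add ~(T <-> S), ~S.
            ~(T <-> S): β-rule — branch into T, ~S  //  ~T, S.
              branch 1.1.2.1 (add T, ~S):
                ○ open, literals {S=false, T=true}.
              branch 1.1.2.2 (add ~T, S):
                × closes — contains both S and ~S.
      branch 1.2 (add ~Q):
        ○ open, literals {Q=false}.
  branch 2 (add ~((T | ~Q) & (R -> (P | Q)))):
    ~((T | ~Q) & (R -> (P | Q))): β-rule — branch into ~(T | ~Q)  //  ~(R -> (P | Q)).
      branch 2.1 (add ~(T | ~Q)):
        ~(T | ~Q): α-rule — add ~T, ~~Q.
        ○ open, literals {Q=true, T=false}.
      branch 2.2 (add ~(R -> (P | Q))):
        ~(R -> (P | Q)): α-rule — add R, ~(P | Q).
        ~(P | Q): α-rule — add ~P, ~Q.
        ○ open, literals {P=false, Q=false, R=true}.
1 branch closed, 6 open.
Each open branch fixes some atoms; the unmentioned ones are free. Counting distinct full assignments: branch {R=false, T=false} (P, Q, S) contributes 8 new; branch {R=true, T=true} (P, Q, S) contributes 8 new; branch {S=false, T=true} (P, Q, R) contributes 4 new; branch {Q=false} (P, R, S, T) contributes 6 new; branch {Q=true, T=false} (P, R, S) contributes 4 new; branch {P=false, Q=false, R=true} (S, T) contributes 0 new. Total: 30.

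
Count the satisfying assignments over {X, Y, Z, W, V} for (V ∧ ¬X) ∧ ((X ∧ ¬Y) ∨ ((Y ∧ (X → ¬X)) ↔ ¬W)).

4

Initial set: {((V ∧ ¬X) ∧ ((X ∧ ¬Y) ∨ ((Y ∧ (X → ¬X)) ↔ ¬W)))}.
((V ∧ ¬X) ∧ ((X ∧ ¬Y) ∨ ((Y ∧ (X → ¬X)) ↔ ¬W))): α-rule — add (V ∧ ¬X), ((X ∧ ¬Y) ∨ ((Y ∧ (X → ¬X)) ↔ ¬W)).
(V ∧ ¬X): α-rule — add V, ¬X.
((X ∧ ¬Y) ∨ ((Y ∧ (X → ¬X)) ↔ ¬W)): β-rule — branch into (X ∧ ¬Y)  //  ((Y ∧ (X → ¬X)) ↔ ¬W).
  branch 1 (add (X ∧ ¬Y)):
    (X ∧ ¬Y): α-rule — add X, ¬Y.
    × closes — contains both X and ¬X.
  branch 2 (add ((Y ∧ (X → ¬X)) ↔ ¬W)):
    ((Y ∧ (X → ¬X)) ↔ ¬W): β-rule — branch into (Y ∧ (X → ¬X)), ¬W  //  ¬(Y ∧ (X → ¬X)), ¬¬W.
      branch 2.1 (add (Y ∧ (X → ¬X)), ¬W):
        (Y ∧ (X → ¬X)): α-rule — add Y, (X → ¬X).
        (X → ¬X): β-rule — branch into ¬X  //  ¬X.
          branch 2.1.1 (add ¬X):
            ○ open, literals {V=T, W=F, X=F, Y=T}.
          branch 2.1.2 (add ¬X):
            ○ open, literals {V=T, W=F, X=F, Y=T}.
      branch 2.2 (add ¬(Y ∧ (X → ¬X)), ¬¬W):
        ¬(Y ∧ (X → ¬X)): β-rule — branch into ¬Y  //  ¬(X → ¬X).
          branch 2.2.1 (add ¬Y):
            ○ open, literals {V=T, W=T, X=F, Y=F}.
          branch 2.2.2 (add ¬(X → ¬X)):
            ¬(X → ¬X): α-rule — add X, ¬¬X.
            × closes — contains both X and ¬X.
2 branches closed, 3 open.
Each open branch fixes some atoms; the unmentioned ones are free. Counting distinct full assignments: branch {V=T, W=F, X=F, Y=T} (Z) contributes 2 new; branch {V=T, W=F, X=F, Y=T} (Z) contributes 0 new; branch {V=T, W=T, X=F, Y=F} (Z) contributes 2 new. Total: 4.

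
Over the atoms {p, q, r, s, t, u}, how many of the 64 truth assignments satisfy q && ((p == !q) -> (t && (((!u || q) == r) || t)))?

24

Initial set: {(q && ((p == !q) -> (t && (((!u || q) == r) || t))))}.
(q && ((p == !q) -> (t && (((!u || q) == r) || t)))): α-rule — add q, ((p == !q) -> (t && (((!u || q) == r) || t))).
((p == !q) -> (t && (((!u || q) == r) || t))): β-rule — branch into !(p == !q)  //  (t && (((!u || q) == r) || t)).
  branch 1 (add !(p == !q)):
    !(p == !q): β-rule — branch into p, !!q  //  !p, !q.
      branch 1.1 (add p, !!q):
        ○ open, literals {p=true, q=true}.
      branch 1.2 (add !p, !q):
        × closes — contains both q and !q.
  branch 2 (add (t && (((!u || q) == r) || t))):
    (t && (((!u || q) == r) || t)): α-rule — add t, (((!u || q) == r) || t).
    (((!u || q) == r) || t): β-rule — branch into ((!u || q) == r)  //  t.
      branch 2.1 (add ((!u || q) == r)):
        ((!u || q) == r): β-rule — branch into (!u || q), r  //  !(!u || q), !r.
          branch 2.1.1 (add (!u || q), r):
            (!u || q): β-rule — branch into !u  //  q.
              branch 2.1.1.1 (add !u):
                ○ open, literals {q=true, r=true, t=true, u=false}.
              branch 2.1.1.2 (add q):
                ○ open, literals {q=true, r=true, t=true}.
          branch 2.1.2 (add !(!u || q), !r):
            !(!u || q): α-rule — add !!u, !q.
            × closes — contains both q and !q.
      branch 2.2 (add t):
        ○ open, literals {q=true, t=true}.
2 branches closed, 4 open.
Each open branch fixes some atoms; the unmentioned ones are free. Counting distinct full assignments: branch {p=true, q=true} (r, s, t, u) contributes 16 new; branch {q=true, r=true, t=true, u=false} (p, s) contributes 2 new; branch {q=true, r=true, t=true} (p, s, u) contributes 2 new; branch {q=true, t=true} (p, r, s, u) contributes 4 new. Total: 24.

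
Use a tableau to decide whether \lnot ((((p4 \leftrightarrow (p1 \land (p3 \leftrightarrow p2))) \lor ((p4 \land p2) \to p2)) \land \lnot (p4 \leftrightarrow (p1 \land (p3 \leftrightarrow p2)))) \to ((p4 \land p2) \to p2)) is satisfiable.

Initial set: {\lnot ((((p4 \leftrightarrow (p1 \land (p3 \leftrightarrow p2))) \lor ((p4 \land p2) \to p2)) \land \lnot (p4 \leftrightarrow (p1 \land (p3 \leftrightarrow p2)))) \to ((p4 \land p2) \to p2))}.
\lnot ((((p4 \leftrightarrow (p1 \land (p3 \leftrightarrow p2))) \lor ((p4 \land p2) \to p2)) \land \lnot (p4 \leftrightarrow (p1 \land (p3 \leftrightarrow p2)))) \to ((p4 \land p2) \to p2)): α-rule — add (((p4 \leftrightarrow (p1 \land (p3 \leftrightarrow p2))) \lor ((p4 \land p2) \to p2)) \land \lnot (p4 \leftrightarrow (p1 \land (p3 \leftrightarrow p2)))), \lnot ((p4 \land p2) \to p2).
(((p4 \leftrightarrow (p1 \land (p3 \leftrightarrow p2))) \lor ((p4 \land p2) \to p2)) \land \lnot (p4 \leftrightarrow (p1 \land (p3 \leftrightarrow p2)))): α-rule — add ((p4 \leftrightarrow (p1 \land (p3 \leftrightarrow p2))) \lor ((p4 \land p2) \to p2)), \lnot (p4 \leftrightarrow (p1 \land (p3 \leftrightarrow p2))).
\lnot ((p4 \land p2) \to p2): α-rule — add (p4 \land p2), \lnot p2.
(p4 \land p2): α-rule — add p4, p2.
× closes — contains both p2 and \lnot p2.
All 1 branch closes.
Every branch closed; the formula is unsatisfiable.

Unsatisfiable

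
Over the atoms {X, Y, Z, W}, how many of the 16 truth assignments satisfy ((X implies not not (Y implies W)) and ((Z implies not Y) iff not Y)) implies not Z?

Initial set: {(((X implies not not (Y implies W)) and ((Z implies not Y) iff not Y)) implies not Z)}.
(((X implies not not (Y implies W)) and ((Z implies not Y) iff not Y)) implies not Z): β-rule — branch into not ((X implies not not (Y implies W)) and ((Z implies not Y) iff not Y))  //  not Z.
  branch 1 (add not ((X implies not not (Y implies W)) and ((Z implies not Y) iff not Y))):
    not ((X implies not not (Y implies W)) and ((Z implies not Y) iff not Y)): β-rule — branch into not (X implies not not (Y implies W))  //  not ((Z implies not Y) iff not Y).
      branch 1.1 (add not (X implies not not (Y implies W))):
        not (X implies not not (Y implies W)): α-rule — add X, not not not (Y implies W).
        not not not (Y implies W): drop double negation, giving not (Y implies W).
        not (Y implies W): α-rule — add Y, not W.
        ○ open, literals {W=0, X=1, Y=1}.
      branch 1.2 (add not ((Z implies not Y) iff not Y)):
        not ((Z implies not Y) iff not Y): β-rule — branch into (Z implies not Y), not not Y  //  not (Z implies not Y), not Y.
          branch 1.2.1 (add (Z implies not Y), not not Y):
            (Z implies not Y): β-rule — branch into not Z  //  not Y.
              branch 1.2.1.1 (add not Z):
                ○ open, literals {Y=1, Z=0}.
              branch 1.2.1.2 (add not Y):
                × closes — contains both Y and not Y.
          branch 1.2.2 (add not (Z implies not Y), not Y):
            not (Z implies not Y): α-rule — add Z, not not Y.
            × closes — contains both Y and not Y.
  branch 2 (add not Z):
    ○ open, literals {Z=0}.
2 branches closed, 3 open.
Each open branch fixes some atoms; the unmentioned ones are free. Counting distinct full assignments: branch {W=0, X=1, Y=1} (Z) contributes 2 new; branch {Y=1, Z=0} (X, W) contributes 3 new; branch {Z=0} (X, Y, W) contributes 4 new. Total: 9.

9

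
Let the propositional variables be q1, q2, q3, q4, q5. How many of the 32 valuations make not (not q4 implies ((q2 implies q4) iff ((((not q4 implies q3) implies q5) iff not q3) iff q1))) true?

Initial set: {not (not q4 implies ((q2 implies q4) iff ((((not q4 implies q3) implies q5) iff not q3) iff q1)))}.
not (not q4 implies ((q2 implies q4) iff ((((not q4 implies q3) implies q5) iff not q3) iff q1))): α-rule — add not q4, not ((q2 implies q4) iff ((((not q4 implies q3) implies q5) iff not q3) iff q1)).
not ((q2 implies q4) iff ((((not q4 implies q3) implies q5) iff not q3) iff q1)): β-rule — branch into (q2 implies q4), not ((((not q4 implies q3) implies q5) iff not q3) iff q1)  //  not (q2 implies q4), ((((not q4 implies q3) implies q5) iff not q3) iff q1).
  branch 1 (add (q2 implies q4), not ((((not q4 implies q3) implies q5) iff not q3) iff q1)):
    (q2 implies q4): β-rule — branch into not q2  //  q4.
      branch 1.1 (add not q2):
        not ((((not q4 implies q3) implies q5) iff not q3) iff q1): β-rule — branch into (((not q4 implies q3) implies q5) iff not q3), not q1  //  not (((not q4 implies q3) implies q5) iff not q3), q1.
          branch 1.1.1 (add (((not q4 implies q3) implies q5) iff not q3), not q1):
            (((not q4 implies q3) implies q5) iff not q3): β-rule — branch into ((not q4 implies q3) implies q5), not q3  //  not ((not q4 implies q3) implies q5), not not q3.
              branch 1.1.1.1 (add ((not q4 implies q3) implies q5), not q3):
                ((not q4 implies q3) implies q5): β-rule — branch into not (not q4 implies q3)  //  q5.
                  branch 1.1.1.1.1 (add not (not q4 implies q3)):
                    not (not q4 implies q3): α-rule — add not q4, not q3.
                    ○ open, literals {q1=0, q2=0, q3=0, q4=0}.
                  branch 1.1.1.1.2 (add q5):
                    ○ open, literals {q1=0, q2=0, q3=0, q4=0, q5=1}.
              branch 1.1.1.2 (add not ((not q4 implies q3) implies q5), not not q3):
                not ((not q4 implies q3) implies q5): α-rule — add (not q4 implies q3), not q5.
                (not q4 implies q3): β-rule — branch into not not q4  //  q3.
                  branch 1.1.1.2.1 (add not not q4):
                    × closes — contains both q4 and not q4.
                  branch 1.1.1.2.2 (add q3):
                    ○ open, literals {q1=0, q2=0, q3=1, q4=0, q5=0}.
          branch 1.1.2 (add not (((not q4 implies q3) implies q5) iff not q3), q1):
            not (((not q4 implies q3) implies q5) iff not q3): β-rule — branch into ((not q4 implies q3) implies q5), not not q3  //  not ((not q4 implies q3) implies q5), not q3.
              branch 1.1.2.1 (add ((not q4 implies q3) implies q5), not not q3):
                ((not q4 implies q3) implies q5): β-rule — branch into not (not q4 implies q3)  //  q5.
                  branch 1.1.2.1.1 (add not (not q4 implies q3)):
                    not (not q4 implies q3): α-rule — add not q4, not q3.
                    × closes — contains both q3 and not q3.
                  branch 1.1.2.1.2 (add q5):
                    ○ open, literals {q1=1, q2=0, q3=1, q4=0, q5=1}.
              branch 1.1.2.2 (add not ((not q4 implies q3) implies q5), not q3):
                not ((not q4 implies q3) implies q5): α-rule — add (not q4 implies q3), not q5.
                (not q4 implies q3): β-rule — branch into not not q4  //  q3.
                  branch 1.1.2.2.1 (add not not q4):
                    × closes — contains both q4 and not q4.
                  branch 1.1.2.2.2 (add q3):
                    × closes — contains both q3 and not q3.
      branch 1.2 (add q4):
        × closes — contains both q4 and not q4.
  branch 2 (add not (q2 implies q4), ((((not q4 implies q3) implies q5) iff not q3) iff q1)):
    not (q2 implies q4): α-rule — add q2, not q4.
    ((((not q4 implies q3) implies q5) iff not q3) iff q1): β-rule — branch into (((not q4 implies q3) implies q5) iff not q3), q1  //  not (((not q4 implies q3) implies q5) iff not q3), not q1.
      branch 2.1 (add (((not q4 implies q3) implies q5) iff not q3), q1):
        (((not q4 implies q3) implies q5) iff not q3): β-rule — branch into ((not q4 implies q3) implies q5), not q3  //  not ((not q4 implies q3) implies q5), not not q3.
          branch 2.1.1 (add ((not q4 implies q3) implies q5), not q3):
            ((not q4 implies q3) implies q5): β-rule — branch into not (not q4 implies q3)  //  q5.
              branch 2.1.1.1 (add not (not q4 implies q3)):
                not (not q4 implies q3): α-rule — add not q4, not q3.
                ○ open, literals {q1=1, q2=1, q3=0, q4=0}.
              branch 2.1.1.2 (add q5):
                ○ open, literals {q1=1, q2=1, q3=0, q4=0, q5=1}.
          branch 2.1.2 (add not ((not q4 implies q3) implies q5), not not q3):
            not ((not q4 implies q3) implies q5): α-rule — add (not q4 implies q3), not q5.
            (not q4 implies q3): β-rule — branch into not not q4  //  q3.
              branch 2.1.2.1 (add not not q4):
                × closes — contains both q4 and not q4.
              branch 2.1.2.2 (add q3):
                ○ open, literals {q1=1, q2=1, q3=1, q4=0, q5=0}.
      branch 2.2 (add not (((not q4 implies q3) implies q5) iff not q3), not q1):
        not (((not q4 implies q3) implies q5) iff not q3): β-rule — branch into ((not q4 implies q3) implies q5), not not q3  //  not ((not q4 implies q3) implies q5), not q3.
          branch 2.2.1 (add ((not q4 implies q3) implies q5), not not q3):
            ((not q4 implies q3) implies q5): β-rule — branch into not (not q4 implies q3)  //  q5.
              branch 2.2.1.1 (add not (not q4 implies q3)):
                not (not q4 implies q3): α-rule — add not q4, not q3.
                × closes — contains both q3 and not q3.
              branch 2.2.1.2 (add q5):
                ○ open, literals {q1=0, q2=1, q3=1, q4=0, q5=1}.
          branch 2.2.2 (add not ((not q4 implies q3) implies q5), not q3):
            not ((not q4 implies q3) implies q5): α-rule — add (not q4 implies q3), not q5.
            (not q4 implies q3): β-rule — branch into not not q4  //  q3.
              branch 2.2.2.1 (add not not q4):
                × closes — contains both q4 and not q4.
              branch 2.2.2.2 (add q3):
                × closes — contains both q3 and not q3.
9 branches closed, 8 open.
Each open branch fixes some atoms; the unmentioned ones are free. Counting distinct full assignments: branch {q1=0, q2=0, q3=0, q4=0} (q5) contributes 2 new; branch {q1=0, q2=0, q3=0, q4=0, q5=1} (none free) contributes 0 new; branch {q1=0, q2=0, q3=1, q4=0, q5=0} (none free) contributes 1 new; branch {q1=1, q2=0, q3=1, q4=0, q5=1} (none free) contributes 1 new; branch {q1=1, q2=1, q3=0, q4=0} (q5) contributes 2 new; branch {q1=1, q2=1, q3=0, q4=0, q5=1} (none free) contributes 0 new; branch {q1=1, q2=1, q3=1, q4=0, q5=0} (none free) contributes 1 new; branch {q1=0, q2=1, q3=1, q4=0, q5=1} (none free) contributes 1 new. Total: 8.

8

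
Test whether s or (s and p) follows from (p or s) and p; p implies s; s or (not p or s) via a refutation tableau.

Yes

Initial set: {((p or s) and p); (p implies s); (s or (not p or s)); not (s or (s and p))}.
((p or s) and p): α-rule — add (p or s), p.
not (s or (s and p)): α-rule — add not s, not (s and p).
(p implies s): β-rule — branch into not p  //  s.
  branch 1 (add not p):
    × closes — contains both p and not p.
  branch 2 (add s):
    × closes — contains both s and not s.
All 2 branches close.
Every branch closed, so the premises entail the conclusion.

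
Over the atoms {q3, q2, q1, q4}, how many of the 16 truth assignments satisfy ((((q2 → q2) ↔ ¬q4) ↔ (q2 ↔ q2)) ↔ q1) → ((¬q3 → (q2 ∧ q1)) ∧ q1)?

Initial set: {T (((((q2 → q2) ↔ ¬q4) ↔ (q2 ↔ q2)) ↔ q1) → ((¬q3 → (q2 ∧ q1)) ∧ q1))}.
T (((((q2 → q2) ↔ ¬q4) ↔ (q2 ↔ q2)) ↔ q1) → ((¬q3 → (q2 ∧ q1)) ∧ q1)): β-rule — branch into F ((((q2 → q2) ↔ ¬q4) ↔ (q2 ↔ q2)) ↔ q1)  //  T ((¬q3 → (q2 ∧ q1)) ∧ q1).
  branch 1 (add F ((((q2 → q2) ↔ ¬q4) ↔ (q2 ↔ q2)) ↔ q1)):
    F ((((q2 → q2) ↔ ¬q4) ↔ (q2 ↔ q2)) ↔ q1): β-rule — branch into T (((q2 → q2) ↔ ¬q4) ↔ (q2 ↔ q2)), F q1  //  F (((q2 → q2) ↔ ¬q4) ↔ (q2 ↔ q2)), T q1.
      branch 1.1 (add T (((q2 → q2) ↔ ¬q4) ↔ (q2 ↔ q2)), F q1):
        T (((q2 → q2) ↔ ¬q4) ↔ (q2 ↔ q2)): β-rule — branch into T ((q2 → q2) ↔ ¬q4), T (q2 ↔ q2)  //  F ((q2 → q2) ↔ ¬q4), F (q2 ↔ q2).
          branch 1.1.1 (add T ((q2 → q2) ↔ ¬q4), T (q2 ↔ q2)):
            T ((q2 → q2) ↔ ¬q4): β-rule — branch into T (q2 → q2), T ¬q4  //  F (q2 → q2), F ¬q4.
              branch 1.1.1.1 (add T (q2 → q2), T ¬q4):
                T (q2 ↔ q2): β-rule — branch into T q2, T q2  //  F q2, F q2.
                  branch 1.1.1.1.1 (add T q2, T q2):
                    T (q2 → q2): β-rule — branch into F q2  //  T q2.
                      branch 1.1.1.1.1.1 (add F q2):
                        × closes — contains both q2 and ¬q2.
                      branch 1.1.1.1.1.2 (add T q2):
                        ○ open, literals {q1=0, q2=1, q4=0}.
                  branch 1.1.1.1.2 (add F q2, F q2):
                    T (q2 → q2): β-rule — branch into F q2  //  T q2.
                      branch 1.1.1.1.2.1 (add F q2):
                        ○ open, literals {q1=0, q2=0, q4=0}.
                      branch 1.1.1.1.2.2 (add T q2):
                        × closes — contains both q2 and ¬q2.
              branch 1.1.1.2 (add F (q2 → q2), F ¬q4):
                F (q2 → q2): α-rule — add T q2, F q2.
                × closes — contains both q2 and ¬q2.
          branch 1.1.2 (add F ((q2 → q2) ↔ ¬q4), F (q2 ↔ q2)):
            F ((q2 → q2) ↔ ¬q4): β-rule — branch into T (q2 → q2), F ¬q4  //  F (q2 → q2), T ¬q4.
              branch 1.1.2.1 (add T (q2 → q2), F ¬q4):
                F (q2 ↔ q2): β-rule — branch into T q2, F q2  //  F q2, T q2.
                  branch 1.1.2.1.1 (add T q2, F q2):
                    × closes — contains both q2 and ¬q2.
                  branch 1.1.2.1.2 (add F q2, T q2):
                    × closes — contains both q2 and ¬q2.
              branch 1.1.2.2 (add F (q2 → q2), T ¬q4):
                F (q2 → q2): α-rule — add T q2, F q2.
                × closes — contains both q2 and ¬q2.
      branch 1.2 (add F (((q2 → q2) ↔ ¬q4) ↔ (q2 ↔ q2)), T q1):
        F (((q2 → q2) ↔ ¬q4) ↔ (q2 ↔ q2)): β-rule — branch into T ((q2 → q2) ↔ ¬q4), F (q2 ↔ q2)  //  F ((q2 → q2) ↔ ¬q4), T (q2 ↔ q2).
          branch 1.2.1 (add T ((q2 → q2) ↔ ¬q4), F (q2 ↔ q2)):
            T ((q2 → q2) ↔ ¬q4): β-rule — branch into T (q2 → q2), T ¬q4  //  F (q2 → q2), F ¬q4.
              branch 1.2.1.1 (add T (q2 → q2), T ¬q4):
                F (q2 ↔ q2): β-rule — branch into T q2, F q2  //  F q2, T q2.
                  branch 1.2.1.1.1 (add T q2, F q2):
                    × closes — contains both q2 and ¬q2.
                  branch 1.2.1.1.2 (add F q2, T q2):
                    × closes — contains both q2 and ¬q2.
              branch 1.2.1.2 (add F (q2 → q2), F ¬q4):
                F (q2 → q2): α-rule — add T q2, F q2.
                × closes — contains both q2 and ¬q2.
          branch 1.2.2 (add F ((q2 → q2) ↔ ¬q4), T (q2 ↔ q2)):
            F ((q2 → q2) ↔ ¬q4): β-rule — branch into T (q2 → q2), F ¬q4  //  F (q2 → q2), T ¬q4.
              branch 1.2.2.1 (add T (q2 → q2), F ¬q4):
                T (q2 ↔ q2): β-rule — branch into T q2, T q2  //  F q2, F q2.
                  branch 1.2.2.1.1 (add T q2, T q2):
                    T (q2 → q2): β-rule — branch into F q2  //  T q2.
                      branch 1.2.2.1.1.1 (add F q2):
                        × closes — contains both q2 and ¬q2.
                      branch 1.2.2.1.1.2 (add T q2):
                        ○ open, literals {q1=1, q2=1, q4=1}.
                  branch 1.2.2.1.2 (add F q2, F q2):
                    T (q2 → q2): β-rule — branch into F q2  //  T q2.
                      branch 1.2.2.1.2.1 (add F q2):
                        ○ open, literals {q1=1, q2=0, q4=1}.
                      branch 1.2.2.1.2.2 (add T q2):
                        × closes — contains both q2 and ¬q2.
              branch 1.2.2.2 (add F (q2 → q2), T ¬q4):
                F (q2 → q2): α-rule — add T q2, F q2.
                × closes — contains both q2 and ¬q2.
  branch 2 (add T ((¬q3 → (q2 ∧ q1)) ∧ q1)):
    T ((¬q3 → (q2 ∧ q1)) ∧ q1): α-rule — add T (¬q3 → (q2 ∧ q1)), T q1.
    T (¬q3 → (q2 ∧ q1)): β-rule — branch into F ¬q3  //  T (q2 ∧ q1).
      branch 2.1 (add F ¬q3):
        ○ open, literals {q1=1, q3=1}.
      branch 2.2 (add T (q2 ∧ q1)):
        T (q2 ∧ q1): α-rule — add T q2, T q1.
        ○ open, literals {q1=1, q2=1}.
12 branches closed, 6 open.
Each open branch fixes some atoms; the unmentioned ones are free. Counting distinct full assignments: branch {q1=0, q2=1, q4=0} (q3) contributes 2 new; branch {q1=0, q2=0, q4=0} (q3) contributes 2 new; branch {q1=1, q2=1, q4=1} (q3) contributes 2 new; branch {q1=1, q2=0, q4=1} (q3) contributes 2 new; branch {q1=1, q3=1} (q2, q4) contributes 2 new; branch {q1=1, q2=1} (q3, q4) contributes 1 new. Total: 11.

11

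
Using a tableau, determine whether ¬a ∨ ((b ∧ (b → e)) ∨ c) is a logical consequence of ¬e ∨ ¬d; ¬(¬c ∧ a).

Initial set: {(¬e ∨ ¬d); ¬(¬c ∧ a); ¬(¬a ∨ ((b ∧ (b → e)) ∨ c))}.
¬(¬a ∨ ((b ∧ (b → e)) ∨ c)): α-rule — add ¬¬a, ¬((b ∧ (b → e)) ∨ c).
¬((b ∧ (b → e)) ∨ c): α-rule — add ¬(b ∧ (b → e)), ¬c.
(¬e ∨ ¬d): β-rule — branch into ¬e  //  ¬d.
  branch 1 (add ¬e):
    ¬(¬c ∧ a): β-rule — branch into ¬¬c  //  ¬a.
      branch 1.1 (add ¬¬c):
        × closes — contains both c and ¬c.
      branch 1.2 (add ¬a):
        × closes — contains both a and ¬a.
  branch 2 (add ¬d):
    ¬(¬c ∧ a): β-rule — branch into ¬¬c  //  ¬a.
      branch 2.1 (add ¬¬c):
        × closes — contains both c and ¬c.
      branch 2.2 (add ¬a):
        × closes — contains both a and ¬a.
All 4 branches close.
Every branch closed, so the premises entail the conclusion.

Yes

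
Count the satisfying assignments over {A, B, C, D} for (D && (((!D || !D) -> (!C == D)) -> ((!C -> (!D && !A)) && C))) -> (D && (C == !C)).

Initial set: {((D && (((!D || !D) -> (!C == D)) -> ((!C -> (!D && !A)) && C))) -> (D && (C == !C)))}.
((D && (((!D || !D) -> (!C == D)) -> ((!C -> (!D && !A)) && C))) -> (D && (C == !C))): β-rule — branch into !(D && (((!D || !D) -> (!C == D)) -> ((!C -> (!D && !A)) && C)))  //  (D && (C == !C)).
  branch 1 (add !(D && (((!D || !D) -> (!C == D)) -> ((!C -> (!D && !A)) && C)))):
    !(D && (((!D || !D) -> (!C == D)) -> ((!C -> (!D && !A)) && C))): β-rule — branch into !D  //  !(((!D || !D) -> (!C == D)) -> ((!C -> (!D && !A)) && C)).
      branch 1.1 (add !D):
        ○ open, literals {D=0}.
      branch 1.2 (add !(((!D || !D) -> (!C == D)) -> ((!C -> (!D && !A)) && C))):
        !(((!D || !D) -> (!C == D)) -> ((!C -> (!D && !A)) && C)): α-rule — add ((!D || !D) -> (!C == D)), !((!C -> (!D && !A)) && C).
        ((!D || !D) -> (!C == D)): β-rule — branch into !(!D || !D)  //  (!C == D).
          branch 1.2.1 (add !(!D || !D)):
            !(!D || !D): α-rule — add !!D, !!D.
            !((!C -> (!D && !A)) && C): β-rule — branch into !(!C -> (!D && !A))  //  !C.
              branch 1.2.1.1 (add !(!C -> (!D && !A))):
                !(!C -> (!D && !A)): α-rule — add !C, !(!D && !A).
                !(!D && !A): β-rule — branch into !!D  //  !!A.
                  branch 1.2.1.1.1 (add !!D):
                    ○ open, literals {C=0, D=1}.
                  branch 1.2.1.1.2 (add !!A):
                    ○ open, literals {A=1, C=0, D=1}.
              branch 1.2.1.2 (add !C):
                ○ open, literals {C=0, D=1}.
          branch 1.2.2 (add (!C == D)):
            !((!C -> (!D && !A)) && C): β-rule — branch into !(!C -> (!D && !A))  //  !C.
              branch 1.2.2.1 (add !(!C -> (!D && !A))):
                !(!C -> (!D && !A)): α-rule — add !C, !(!D && !A).
                (!C == D): β-rule — branch into !C, D  //  !!C, !D.
                  branch 1.2.2.1.1 (add !C, D):
                    !(!D && !A): β-rule — branch into !!D  //  !!A.
                      branch 1.2.2.1.1.1 (add !!D):
                        ○ open, literals {C=0, D=1}.
                      branch 1.2.2.1.1.2 (add !!A):
                        ○ open, literals {A=1, C=0, D=1}.
                  branch 1.2.2.1.2 (add !!C, !D):
                    × closes — contains both C and !C.
              branch 1.2.2.2 (add !C):
                (!C == D): β-rule — branch into !C, D  //  !!C, !D.
                  branch 1.2.2.2.1 (add !C, D):
                    ○ open, literals {C=0, D=1}.
                  branch 1.2.2.2.2 (add !!C, !D):
                    × closes — contains both C and !C.
  branch 2 (add (D && (C == !C))):
    (D && (C == !C)): α-rule — add D, (C == !C).
    (C == !C): β-rule — branch into C, !C  //  !C, !!C.
      branch 2.1 (add C, !C):
        × closes — contains both C and !C.
      branch 2.2 (add !C, !!C):
        × closes — contains both C and !C.
4 branches closed, 7 open.
Each open branch fixes some atoms; the unmentioned ones are free. Counting distinct full assignments: branch {D=0} (A, B, C) contributes 8 new; branch {C=0, D=1} (A, B) contributes 4 new; branch {A=1, C=0, D=1} (B) contributes 0 new; branch {C=0, D=1} (A, B) contributes 0 new; branch {C=0, D=1} (A, B) contributes 0 new; branch {A=1, C=0, D=1} (B) contributes 0 new; branch {C=0, D=1} (A, B) contributes 0 new. Total: 12.

12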